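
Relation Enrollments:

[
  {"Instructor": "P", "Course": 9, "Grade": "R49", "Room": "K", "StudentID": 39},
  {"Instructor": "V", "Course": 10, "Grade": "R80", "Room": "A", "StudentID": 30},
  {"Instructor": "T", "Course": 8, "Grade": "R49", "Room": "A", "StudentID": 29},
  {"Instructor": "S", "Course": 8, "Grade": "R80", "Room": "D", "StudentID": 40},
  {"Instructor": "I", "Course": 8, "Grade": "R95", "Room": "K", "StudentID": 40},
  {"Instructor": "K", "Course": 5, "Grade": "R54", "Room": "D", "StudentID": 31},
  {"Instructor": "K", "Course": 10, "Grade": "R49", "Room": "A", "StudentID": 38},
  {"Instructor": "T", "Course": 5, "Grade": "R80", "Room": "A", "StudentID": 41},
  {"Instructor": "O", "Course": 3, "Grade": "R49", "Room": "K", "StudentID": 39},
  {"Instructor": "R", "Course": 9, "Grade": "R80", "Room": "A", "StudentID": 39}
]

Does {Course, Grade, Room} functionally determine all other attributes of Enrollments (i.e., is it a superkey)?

Yes

All 10 rows have distinct {Course, Grade, Room} values, so {Course, Grade, Room} → (all attributes) holds and {Course, Grade, Room} is a superkey.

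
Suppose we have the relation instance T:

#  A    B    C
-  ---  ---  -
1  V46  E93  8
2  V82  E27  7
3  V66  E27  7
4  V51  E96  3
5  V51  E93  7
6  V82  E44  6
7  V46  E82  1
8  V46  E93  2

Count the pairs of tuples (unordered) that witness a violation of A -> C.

A=V46: violating pairs (1,7), (1,8), (7,8) — 3 pairs.
A=V82: violating pairs (2,6) — 1 pair.
A=V51: violating pairs (4,5) — 1 pair.

5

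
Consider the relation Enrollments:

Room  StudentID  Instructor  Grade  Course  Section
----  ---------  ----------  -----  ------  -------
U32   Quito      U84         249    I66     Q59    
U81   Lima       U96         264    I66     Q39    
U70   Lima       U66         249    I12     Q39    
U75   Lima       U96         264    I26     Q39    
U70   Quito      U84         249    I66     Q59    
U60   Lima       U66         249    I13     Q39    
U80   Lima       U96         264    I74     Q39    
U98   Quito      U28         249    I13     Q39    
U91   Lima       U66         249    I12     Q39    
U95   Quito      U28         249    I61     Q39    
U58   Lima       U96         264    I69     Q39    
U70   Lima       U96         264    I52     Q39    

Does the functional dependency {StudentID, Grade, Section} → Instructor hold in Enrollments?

Yes

(StudentID=Quito, Grade=249, Section=Q59): 2 rows → Instructor = U84, U84 ✓
(StudentID=Lima, Grade=264, Section=Q39): 5 rows → Instructor = U96, U96, U96, U96, U96 ✓
(StudentID=Lima, Grade=249, Section=Q39): 3 rows → Instructor = U66, U66, U66 ✓
(StudentID=Quito, Grade=249, Section=Q39): 2 rows → Instructor = U28, U28 ✓
Every {StudentID, Grade, Section} value is associated with a single Instructor value, so {StudentID, Grade, Section} → Instructor holds.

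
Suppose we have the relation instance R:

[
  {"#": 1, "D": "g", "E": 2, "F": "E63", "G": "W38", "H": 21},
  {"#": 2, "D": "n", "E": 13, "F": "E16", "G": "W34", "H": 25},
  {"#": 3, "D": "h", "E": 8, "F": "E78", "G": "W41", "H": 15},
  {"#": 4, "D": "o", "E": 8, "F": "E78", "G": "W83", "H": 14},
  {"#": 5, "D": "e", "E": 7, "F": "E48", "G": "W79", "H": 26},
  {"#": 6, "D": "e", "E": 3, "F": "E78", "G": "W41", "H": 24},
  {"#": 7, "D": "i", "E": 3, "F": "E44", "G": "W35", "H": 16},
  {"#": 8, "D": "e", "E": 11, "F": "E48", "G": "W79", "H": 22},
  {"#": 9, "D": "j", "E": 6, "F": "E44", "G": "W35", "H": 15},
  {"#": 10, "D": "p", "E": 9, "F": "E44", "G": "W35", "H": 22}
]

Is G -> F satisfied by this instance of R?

G=W38: row 1 → F = E63 ✓
G=W34: row 2 → F = E16 ✓
G=W41: rows 3, 6 → F = E78, E78 ✓
G=W83: row 4 → F = E78 ✓
G=W79: rows 5, 8 → F = E48, E48 ✓
G=W35: rows 7, 9, 10 → F = E44, E44, E44 ✓
Every G value is associated with a single F value, so G -> F holds.

Yes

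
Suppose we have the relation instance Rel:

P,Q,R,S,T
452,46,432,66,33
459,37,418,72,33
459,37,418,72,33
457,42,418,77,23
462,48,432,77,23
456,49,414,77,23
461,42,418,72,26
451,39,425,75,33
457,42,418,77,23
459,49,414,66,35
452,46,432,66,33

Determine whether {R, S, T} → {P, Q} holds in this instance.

(R=432, S=66, T=33): 2 rows → {P,Q} = (452, 46), (452, 46) ✓
(R=418, S=72, T=33): 2 rows → {P,Q} = (459, 37), (459, 37) ✓
(R=418, S=77, T=23): 2 rows → {P,Q} = (457, 42), (457, 42) ✓
(R=432, S=77, T=23): 1 row → {P,Q} = (462, 48) ✓
(R=414, S=77, T=23): 1 row → {P,Q} = (456, 49) ✓
(R=418, S=72, T=26): 1 row → {P,Q} = (461, 42) ✓
(R=425, S=75, T=33): 1 row → {P,Q} = (451, 39) ✓
(R=414, S=66, T=35): 1 row → {P,Q} = (459, 49) ✓
Every {R, S, T} value is associated with a single {P, Q} value, so {R, S, T} → {P, Q} holds.

Yes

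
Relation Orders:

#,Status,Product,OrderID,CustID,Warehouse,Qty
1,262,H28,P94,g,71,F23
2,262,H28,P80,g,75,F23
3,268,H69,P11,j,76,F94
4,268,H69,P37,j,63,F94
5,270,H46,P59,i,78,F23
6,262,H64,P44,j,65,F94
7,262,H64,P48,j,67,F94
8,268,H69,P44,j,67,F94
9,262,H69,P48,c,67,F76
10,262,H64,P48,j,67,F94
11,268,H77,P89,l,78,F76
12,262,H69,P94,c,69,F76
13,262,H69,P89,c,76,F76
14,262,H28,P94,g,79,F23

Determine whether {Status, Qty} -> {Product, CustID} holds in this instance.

(Status=262, Qty=F23): rows 1, 2, 14 → {Product,CustID} = (H28, g), (H28, g), (H28, g) ✓
(Status=268, Qty=F94): rows 3, 4, 8 → {Product,CustID} = (H69, j), (H69, j), (H69, j) ✓
(Status=270, Qty=F23): row 5 → {Product,CustID} = (H46, i) ✓
(Status=262, Qty=F94): rows 6, 7, 10 → {Product,CustID} = (H64, j), (H64, j), (H64, j) ✓
(Status=262, Qty=F76): rows 9, 12, 13 → {Product,CustID} = (H69, c), (H69, c), (H69, c) ✓
(Status=268, Qty=F76): row 11 → {Product,CustID} = (H77, l) ✓
Every {Status, Qty} value is associated with a single {Product, CustID} value, so {Status, Qty} -> {Product, CustID} holds.

Yes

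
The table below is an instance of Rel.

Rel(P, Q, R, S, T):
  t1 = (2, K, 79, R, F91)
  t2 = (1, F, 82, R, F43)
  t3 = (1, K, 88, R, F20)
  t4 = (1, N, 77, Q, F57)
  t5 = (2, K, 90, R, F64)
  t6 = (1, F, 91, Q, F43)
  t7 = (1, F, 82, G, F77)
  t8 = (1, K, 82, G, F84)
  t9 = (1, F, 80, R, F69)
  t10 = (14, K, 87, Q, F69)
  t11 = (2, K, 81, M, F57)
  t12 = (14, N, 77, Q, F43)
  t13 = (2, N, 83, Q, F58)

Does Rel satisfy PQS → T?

(P=2, Q=K, S=R): rows 1, 5 → T takes values {F91, F64} — violation
(P=1, Q=F, S=R): rows 2, 9 → T takes values {F43, F69} — violation
(P=1, Q=K, S=R): row 3 → T = F20 ✓
(P=1, Q=N, S=Q): row 4 → T = F57 ✓
(P=1, Q=F, S=Q): row 6 → T = F43 ✓
(P=1, Q=F, S=G): row 7 → T = F77 ✓
(P=1, Q=K, S=G): row 8 → T = F84 ✓
(P=14, Q=K, S=Q): row 10 → T = F69 ✓
(P=2, Q=K, S=M): row 11 → T = F57 ✓
(P=14, Q=N, S=Q): row 12 → T = F43 ✓
(P=2, Q=N, S=Q): row 13 → T = F58 ✓
Two rows agree on PQS but differ on T, so PQS → T does not hold.

No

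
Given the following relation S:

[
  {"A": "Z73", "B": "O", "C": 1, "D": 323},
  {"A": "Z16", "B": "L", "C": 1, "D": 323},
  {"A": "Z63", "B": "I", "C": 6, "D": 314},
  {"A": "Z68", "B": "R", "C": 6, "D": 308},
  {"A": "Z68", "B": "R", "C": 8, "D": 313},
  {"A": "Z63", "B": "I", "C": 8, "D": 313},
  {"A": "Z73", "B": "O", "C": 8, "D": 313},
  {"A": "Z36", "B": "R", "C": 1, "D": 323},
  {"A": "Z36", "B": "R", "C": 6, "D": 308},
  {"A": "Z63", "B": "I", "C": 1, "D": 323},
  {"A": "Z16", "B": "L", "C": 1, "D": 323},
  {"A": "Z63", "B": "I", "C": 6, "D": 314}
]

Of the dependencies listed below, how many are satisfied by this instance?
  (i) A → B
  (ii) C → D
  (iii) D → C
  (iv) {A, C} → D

3

(i) A → B: every LHS value maps to a single RHS value — holds.
(ii) C → D: C=6: 4 rows → D takes values {314, 308} — violation — fails.
(iii) D → C: every LHS value maps to a single RHS value — holds.
(iv) {A, C} → D: every LHS value maps to a single RHS value — holds.
3 of the 4 dependencies hold.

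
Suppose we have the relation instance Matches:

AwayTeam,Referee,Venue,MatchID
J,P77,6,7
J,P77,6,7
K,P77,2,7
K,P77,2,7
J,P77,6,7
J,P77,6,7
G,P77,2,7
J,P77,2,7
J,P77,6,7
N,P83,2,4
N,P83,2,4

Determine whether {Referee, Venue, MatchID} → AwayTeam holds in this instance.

No

(Referee=P77, Venue=6, MatchID=7): 5 rows → AwayTeam = J, J, J, J, J ✓
(Referee=P77, Venue=2, MatchID=7): 4 rows → AwayTeam takes values {K, G, J} — violation
(Referee=P83, Venue=2, MatchID=4): 2 rows → AwayTeam = N, N ✓
Two rows agree on {Referee, Venue, MatchID} but differ on AwayTeam, so {Referee, Venue, MatchID} → AwayTeam does not hold.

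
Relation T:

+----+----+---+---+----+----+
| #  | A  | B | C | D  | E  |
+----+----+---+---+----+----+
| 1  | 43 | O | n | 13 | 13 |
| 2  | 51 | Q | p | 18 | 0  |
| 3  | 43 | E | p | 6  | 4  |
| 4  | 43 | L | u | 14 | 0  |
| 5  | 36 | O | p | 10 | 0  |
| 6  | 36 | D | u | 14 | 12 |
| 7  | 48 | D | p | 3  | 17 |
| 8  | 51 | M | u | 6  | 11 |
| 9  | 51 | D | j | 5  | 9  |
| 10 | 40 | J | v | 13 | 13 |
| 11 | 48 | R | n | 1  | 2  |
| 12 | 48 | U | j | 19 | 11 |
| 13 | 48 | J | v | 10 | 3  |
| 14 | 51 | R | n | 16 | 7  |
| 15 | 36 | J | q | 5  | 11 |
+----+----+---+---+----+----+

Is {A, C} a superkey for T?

Yes

All 15 rows have distinct {A, C} values, so {A, C} → (all attributes) holds and {A, C} is a superkey.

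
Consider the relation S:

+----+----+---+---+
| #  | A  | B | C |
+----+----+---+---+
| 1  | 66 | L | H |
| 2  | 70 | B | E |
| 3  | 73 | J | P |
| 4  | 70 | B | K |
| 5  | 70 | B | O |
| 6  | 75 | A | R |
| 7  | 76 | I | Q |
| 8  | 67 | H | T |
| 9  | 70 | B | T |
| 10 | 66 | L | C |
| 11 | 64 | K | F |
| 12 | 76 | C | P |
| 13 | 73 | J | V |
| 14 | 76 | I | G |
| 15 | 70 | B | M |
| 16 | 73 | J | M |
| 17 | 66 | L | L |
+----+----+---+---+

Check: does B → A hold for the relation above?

B=L: rows 1, 10, 17 → A = 66, 66, 66 ✓
B=B: rows 2, 4, 5, 9, 15 → A = 70, 70, 70, 70, 70 ✓
B=J: rows 3, 13, 16 → A = 73, 73, 73 ✓
B=A: row 6 → A = 75 ✓
B=I: rows 7, 14 → A = 76, 76 ✓
B=H: row 8 → A = 67 ✓
B=K: row 11 → A = 64 ✓
B=C: row 12 → A = 76 ✓
Every B value is associated with a single A value, so B → A holds.

Yes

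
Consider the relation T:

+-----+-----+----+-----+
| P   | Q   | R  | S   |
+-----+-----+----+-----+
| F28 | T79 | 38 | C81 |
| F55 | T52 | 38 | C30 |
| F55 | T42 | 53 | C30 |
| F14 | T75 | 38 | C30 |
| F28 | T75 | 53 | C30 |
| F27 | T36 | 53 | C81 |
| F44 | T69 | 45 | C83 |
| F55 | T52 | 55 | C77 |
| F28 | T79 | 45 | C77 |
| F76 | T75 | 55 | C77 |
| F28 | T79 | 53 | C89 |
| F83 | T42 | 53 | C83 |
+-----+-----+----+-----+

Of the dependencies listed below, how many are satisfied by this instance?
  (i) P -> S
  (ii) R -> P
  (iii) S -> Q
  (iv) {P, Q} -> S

(i) P -> S: P=F28: 4 rows → S takes values {C81, C30, C77, C89} — violation; P=F55: 3 rows → S takes values {C30, C77} — violation — fails.
(ii) R -> P: R=38: 3 rows → P takes values {F28, F55, F14} — violation; R=53: 5 rows → P takes values {F55, F28, F27, F83} — violation; R=45: 2 rows → P takes values {F44, F28} — violation; R=55: 2 rows → P takes values {F55, F76} — violation — fails.
(iii) S -> Q: S=C81: 2 rows → Q takes values {T79, T36} — violation; S=C30: 4 rows → Q takes values {T52, T42, T75} — violation; S=C83: 2 rows → Q takes values {T69, T42} — violation; S=C77: 3 rows → Q takes values {T52, T79, T75} — violation — fails.
(iv) {P, Q} -> S: (P=F28, Q=T79): 3 rows → S takes values {C81, C77, C89} — violation; (P=F55, Q=T52): 2 rows → S takes values {C30, C77} — violation — fails.
None of the 4 dependencies hold.

0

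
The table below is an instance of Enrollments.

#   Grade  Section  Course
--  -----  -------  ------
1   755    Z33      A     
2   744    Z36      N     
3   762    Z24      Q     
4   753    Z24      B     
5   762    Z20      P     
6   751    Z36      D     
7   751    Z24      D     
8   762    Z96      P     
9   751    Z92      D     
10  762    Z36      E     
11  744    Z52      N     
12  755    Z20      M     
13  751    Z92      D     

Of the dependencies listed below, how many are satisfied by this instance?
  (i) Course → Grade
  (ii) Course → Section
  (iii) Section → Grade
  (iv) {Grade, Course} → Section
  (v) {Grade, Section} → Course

(i) Course → Grade: every LHS value maps to a single RHS value — holds.
(ii) Course → Section: Course=N: rows 2, 11 → Section takes values {Z36, Z52} — violation; Course=P: rows 5, 8 → Section takes values {Z20, Z96} — violation; Course=D: rows 6, 7, 9, 13 → Section takes values {Z36, Z24, Z92} — violation — fails.
(iii) Section → Grade: Section=Z36: rows 2, 6, 10 → Grade takes values {744, 751, 762} — violation; Section=Z24: rows 3, 4, 7 → Grade takes values {762, 753, 751} — violation; Section=Z20: rows 5, 12 → Grade takes values {762, 755} — violation — fails.
(iv) {Grade, Course} → Section: (Grade=744, Course=N): rows 2, 11 → Section takes values {Z36, Z52} — violation; (Grade=762, Course=P): rows 5, 8 → Section takes values {Z20, Z96} — violation; (Grade=751, Course=D): rows 6, 7, 9, 13 → Section takes values {Z36, Z24, Z92} — violation — fails.
(v) {Grade, Section} → Course: every LHS value maps to a single RHS value — holds.
2 of the 5 dependencies hold.

2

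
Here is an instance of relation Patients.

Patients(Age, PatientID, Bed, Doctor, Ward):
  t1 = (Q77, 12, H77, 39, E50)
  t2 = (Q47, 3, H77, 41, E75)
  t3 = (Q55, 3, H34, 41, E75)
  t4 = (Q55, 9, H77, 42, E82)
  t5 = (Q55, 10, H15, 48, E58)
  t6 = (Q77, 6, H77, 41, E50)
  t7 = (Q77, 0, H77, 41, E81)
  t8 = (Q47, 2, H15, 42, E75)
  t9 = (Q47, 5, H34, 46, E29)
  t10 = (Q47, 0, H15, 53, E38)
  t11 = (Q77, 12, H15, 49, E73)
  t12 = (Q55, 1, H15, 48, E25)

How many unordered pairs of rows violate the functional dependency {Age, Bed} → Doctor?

(Age=Q77, Bed=H77): violating pairs (1,6), (1,7) — 2 pairs.
(Age=Q55, Bed=H15): all 2 rows agree on Doctor — 0 pairs.
(Age=Q47, Bed=H15): violating pairs (8,10) — 1 pair.

3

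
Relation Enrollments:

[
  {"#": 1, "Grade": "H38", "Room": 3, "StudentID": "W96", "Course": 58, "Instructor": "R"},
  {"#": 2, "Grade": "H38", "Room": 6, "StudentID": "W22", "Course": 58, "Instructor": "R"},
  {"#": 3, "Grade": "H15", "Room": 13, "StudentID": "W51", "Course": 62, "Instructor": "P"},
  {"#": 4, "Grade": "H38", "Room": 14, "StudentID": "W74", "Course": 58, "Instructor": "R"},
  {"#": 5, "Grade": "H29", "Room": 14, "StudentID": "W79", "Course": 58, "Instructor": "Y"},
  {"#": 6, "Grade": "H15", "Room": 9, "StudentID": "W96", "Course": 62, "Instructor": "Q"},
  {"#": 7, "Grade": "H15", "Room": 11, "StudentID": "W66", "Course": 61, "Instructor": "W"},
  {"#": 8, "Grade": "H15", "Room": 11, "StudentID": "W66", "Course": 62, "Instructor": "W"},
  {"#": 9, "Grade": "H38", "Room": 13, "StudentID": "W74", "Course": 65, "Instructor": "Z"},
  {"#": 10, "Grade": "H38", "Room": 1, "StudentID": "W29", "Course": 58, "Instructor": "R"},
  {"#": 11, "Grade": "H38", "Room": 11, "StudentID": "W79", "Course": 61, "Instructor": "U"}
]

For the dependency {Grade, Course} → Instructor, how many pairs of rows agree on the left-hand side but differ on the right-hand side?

3

(Grade=H38, Course=58): all 4 rows agree on Instructor — 0 pairs.
(Grade=H15, Course=62): violating pairs (3,6), (3,8), (6,8) — 3 pairs.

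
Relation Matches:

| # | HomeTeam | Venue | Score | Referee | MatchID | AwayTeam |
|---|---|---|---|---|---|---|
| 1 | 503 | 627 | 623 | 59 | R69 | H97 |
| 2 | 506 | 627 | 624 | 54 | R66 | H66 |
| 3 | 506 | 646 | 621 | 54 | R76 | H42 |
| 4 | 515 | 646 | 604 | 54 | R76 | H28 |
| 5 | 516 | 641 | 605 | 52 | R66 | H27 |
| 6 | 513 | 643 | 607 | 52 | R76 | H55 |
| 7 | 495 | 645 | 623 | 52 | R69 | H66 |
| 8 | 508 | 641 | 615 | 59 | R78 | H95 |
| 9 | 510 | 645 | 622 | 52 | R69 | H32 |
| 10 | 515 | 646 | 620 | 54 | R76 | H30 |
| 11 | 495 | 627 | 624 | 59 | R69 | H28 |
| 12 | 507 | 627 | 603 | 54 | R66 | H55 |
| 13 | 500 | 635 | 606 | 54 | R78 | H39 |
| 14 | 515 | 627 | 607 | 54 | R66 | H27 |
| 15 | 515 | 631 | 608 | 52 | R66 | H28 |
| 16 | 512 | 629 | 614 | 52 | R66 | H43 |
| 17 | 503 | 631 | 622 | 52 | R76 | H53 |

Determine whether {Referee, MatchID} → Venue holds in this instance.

No

(Referee=59, MatchID=R69): rows 1, 11 → Venue = 627, 627 ✓
(Referee=54, MatchID=R66): rows 2, 12, 14 → Venue = 627, 627, 627 ✓
(Referee=54, MatchID=R76): rows 3, 4, 10 → Venue = 646, 646, 646 ✓
(Referee=52, MatchID=R66): rows 5, 15, 16 → Venue takes values {641, 631, 629} — violation
(Referee=52, MatchID=R76): rows 6, 17 → Venue takes values {643, 631} — violation
(Referee=52, MatchID=R69): rows 7, 9 → Venue = 645, 645 ✓
(Referee=59, MatchID=R78): row 8 → Venue = 641 ✓
(Referee=54, MatchID=R78): row 13 → Venue = 635 ✓
Two rows agree on {Referee, MatchID} but differ on Venue, so {Referee, MatchID} → Venue does not hold.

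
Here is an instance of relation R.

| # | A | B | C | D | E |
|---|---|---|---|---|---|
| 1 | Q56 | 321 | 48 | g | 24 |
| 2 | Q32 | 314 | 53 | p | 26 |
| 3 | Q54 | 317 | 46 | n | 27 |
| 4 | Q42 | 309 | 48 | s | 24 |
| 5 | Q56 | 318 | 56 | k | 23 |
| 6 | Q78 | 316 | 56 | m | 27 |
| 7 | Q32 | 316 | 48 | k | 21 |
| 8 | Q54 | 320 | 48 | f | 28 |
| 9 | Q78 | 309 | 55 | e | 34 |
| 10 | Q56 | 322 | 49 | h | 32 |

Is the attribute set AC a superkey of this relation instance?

Yes

All 10 rows have distinct AC values, so AC → (all attributes) holds and AC is a superkey.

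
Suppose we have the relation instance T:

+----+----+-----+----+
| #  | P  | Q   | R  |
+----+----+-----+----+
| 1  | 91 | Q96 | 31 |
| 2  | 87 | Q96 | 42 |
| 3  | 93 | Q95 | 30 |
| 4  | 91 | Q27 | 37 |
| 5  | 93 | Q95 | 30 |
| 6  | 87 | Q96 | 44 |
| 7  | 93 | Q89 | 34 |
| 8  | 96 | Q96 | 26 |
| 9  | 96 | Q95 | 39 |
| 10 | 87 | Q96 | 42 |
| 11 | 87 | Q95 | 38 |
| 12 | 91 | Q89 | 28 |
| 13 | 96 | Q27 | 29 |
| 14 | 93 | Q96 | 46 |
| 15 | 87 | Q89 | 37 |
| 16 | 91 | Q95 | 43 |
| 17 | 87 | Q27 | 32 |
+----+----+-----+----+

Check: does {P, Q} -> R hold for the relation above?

(P=91, Q=Q96): row 1 → R = 31 ✓
(P=87, Q=Q96): rows 2, 6, 10 → R takes values {42, 44} — violation
(P=93, Q=Q95): rows 3, 5 → R = 30, 30 ✓
(P=91, Q=Q27): row 4 → R = 37 ✓
(P=93, Q=Q89): row 7 → R = 34 ✓
(P=96, Q=Q96): row 8 → R = 26 ✓
(P=96, Q=Q95): row 9 → R = 39 ✓
(P=87, Q=Q95): row 11 → R = 38 ✓
(P=91, Q=Q89): row 12 → R = 28 ✓
(P=96, Q=Q27): row 13 → R = 29 ✓
(P=93, Q=Q96): row 14 → R = 46 ✓
(P=87, Q=Q89): row 15 → R = 37 ✓
(P=91, Q=Q95): row 16 → R = 43 ✓
(P=87, Q=Q27): row 17 → R = 32 ✓
Two rows agree on {P, Q} but differ on R, so {P, Q} -> R does not hold.

No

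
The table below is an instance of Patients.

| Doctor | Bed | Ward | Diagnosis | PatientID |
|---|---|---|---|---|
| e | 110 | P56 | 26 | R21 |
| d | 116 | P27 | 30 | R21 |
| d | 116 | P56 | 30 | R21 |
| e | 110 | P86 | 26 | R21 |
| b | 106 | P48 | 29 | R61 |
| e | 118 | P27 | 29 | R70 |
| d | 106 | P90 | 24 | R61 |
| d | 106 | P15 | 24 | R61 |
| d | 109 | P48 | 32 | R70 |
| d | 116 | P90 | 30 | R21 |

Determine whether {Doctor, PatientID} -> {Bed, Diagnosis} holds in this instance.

(Doctor=e, PatientID=R21): 2 rows → {Bed,Diagnosis} = (110, 26), (110, 26) ✓
(Doctor=d, PatientID=R21): 3 rows → {Bed,Diagnosis} = (116, 30), (116, 30), (116, 30) ✓
(Doctor=b, PatientID=R61): 1 row → {Bed,Diagnosis} = (106, 29) ✓
(Doctor=e, PatientID=R70): 1 row → {Bed,Diagnosis} = (118, 29) ✓
(Doctor=d, PatientID=R61): 2 rows → {Bed,Diagnosis} = (106, 24), (106, 24) ✓
(Doctor=d, PatientID=R70): 1 row → {Bed,Diagnosis} = (109, 32) ✓
Every {Doctor, PatientID} value is associated with a single {Bed, Diagnosis} value, so {Doctor, PatientID} -> {Bed, Diagnosis} holds.

Yes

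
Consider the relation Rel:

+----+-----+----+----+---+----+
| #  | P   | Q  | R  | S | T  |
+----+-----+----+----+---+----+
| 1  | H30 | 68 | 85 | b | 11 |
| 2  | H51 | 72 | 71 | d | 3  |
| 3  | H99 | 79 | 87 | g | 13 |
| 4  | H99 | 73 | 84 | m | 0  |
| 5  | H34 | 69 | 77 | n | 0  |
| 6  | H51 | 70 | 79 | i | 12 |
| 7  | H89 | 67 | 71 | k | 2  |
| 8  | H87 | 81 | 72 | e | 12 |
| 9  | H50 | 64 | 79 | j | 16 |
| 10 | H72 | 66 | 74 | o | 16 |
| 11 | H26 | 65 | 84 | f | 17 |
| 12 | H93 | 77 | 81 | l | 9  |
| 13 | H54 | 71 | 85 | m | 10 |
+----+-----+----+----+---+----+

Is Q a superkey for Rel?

Yes

All 13 rows have distinct Q values, so Q → (all attributes) holds and Q is a superkey.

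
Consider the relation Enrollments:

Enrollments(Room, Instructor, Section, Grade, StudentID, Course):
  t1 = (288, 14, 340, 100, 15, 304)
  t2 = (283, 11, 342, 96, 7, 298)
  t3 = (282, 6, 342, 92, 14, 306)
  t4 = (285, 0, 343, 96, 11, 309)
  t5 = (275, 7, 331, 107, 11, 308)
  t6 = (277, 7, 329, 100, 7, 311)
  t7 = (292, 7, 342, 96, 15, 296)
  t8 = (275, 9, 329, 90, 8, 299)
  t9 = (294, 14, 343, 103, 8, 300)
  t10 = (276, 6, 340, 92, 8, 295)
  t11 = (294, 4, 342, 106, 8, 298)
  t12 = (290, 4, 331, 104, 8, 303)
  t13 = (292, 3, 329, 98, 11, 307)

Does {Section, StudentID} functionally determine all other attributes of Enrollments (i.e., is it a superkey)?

Yes

All 13 rows have distinct {Section, StudentID} values, so {Section, StudentID} → (all attributes) holds and {Section, StudentID} is a superkey.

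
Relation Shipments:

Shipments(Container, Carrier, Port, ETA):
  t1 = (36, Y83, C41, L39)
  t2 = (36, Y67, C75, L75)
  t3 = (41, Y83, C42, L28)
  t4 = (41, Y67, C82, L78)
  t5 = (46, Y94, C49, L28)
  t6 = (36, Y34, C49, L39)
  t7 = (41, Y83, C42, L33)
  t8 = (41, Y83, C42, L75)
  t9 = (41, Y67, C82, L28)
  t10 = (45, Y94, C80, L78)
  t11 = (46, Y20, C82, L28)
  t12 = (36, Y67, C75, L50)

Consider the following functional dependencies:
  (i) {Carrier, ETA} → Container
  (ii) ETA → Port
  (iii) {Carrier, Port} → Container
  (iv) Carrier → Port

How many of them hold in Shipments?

(i) {Carrier, ETA} → Container: every LHS value maps to a single RHS value — holds.
(ii) ETA → Port: ETA=L39: rows 1, 6 → Port takes values {C41, C49} — violation; ETA=L75: rows 2, 8 → Port takes values {C75, C42} — violation; ETA=L28: rows 3, 5, 9, 11 → Port takes values {C42, C49, C82} — violation; ETA=L78: rows 4, 10 → Port takes values {C82, C80} — violation — fails.
(iii) {Carrier, Port} → Container: every LHS value maps to a single RHS value — holds.
(iv) Carrier → Port: Carrier=Y83: rows 1, 3, 7, 8 → Port takes values {C41, C42} — violation; Carrier=Y67: rows 2, 4, 9, 12 → Port takes values {C75, C82} — violation; Carrier=Y94: rows 5, 10 → Port takes values {C49, C80} — violation — fails.
2 of the 4 dependencies hold.

2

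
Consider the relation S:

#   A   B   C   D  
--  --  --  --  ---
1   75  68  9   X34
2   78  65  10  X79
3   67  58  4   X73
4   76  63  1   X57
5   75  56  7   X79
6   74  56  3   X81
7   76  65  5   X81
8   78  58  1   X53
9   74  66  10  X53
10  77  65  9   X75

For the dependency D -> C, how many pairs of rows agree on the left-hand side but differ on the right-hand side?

D=X79: violating pairs (2,5) — 1 pair.
D=X81: violating pairs (6,7) — 1 pair.
D=X53: violating pairs (8,9) — 1 pair.

3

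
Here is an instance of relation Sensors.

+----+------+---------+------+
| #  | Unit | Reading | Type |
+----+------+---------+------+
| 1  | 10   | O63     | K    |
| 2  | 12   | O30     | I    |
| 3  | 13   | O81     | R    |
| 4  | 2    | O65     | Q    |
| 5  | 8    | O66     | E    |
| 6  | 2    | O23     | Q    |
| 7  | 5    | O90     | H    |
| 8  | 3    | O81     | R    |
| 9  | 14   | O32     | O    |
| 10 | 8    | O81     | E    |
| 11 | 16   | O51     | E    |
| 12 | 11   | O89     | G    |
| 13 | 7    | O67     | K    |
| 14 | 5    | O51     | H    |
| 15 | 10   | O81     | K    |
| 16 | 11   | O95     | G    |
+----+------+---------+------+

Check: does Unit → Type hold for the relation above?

Yes

Unit=10: rows 1, 15 → Type = K, K ✓
Unit=12: row 2 → Type = I ✓
Unit=13: row 3 → Type = R ✓
Unit=2: rows 4, 6 → Type = Q, Q ✓
Unit=8: rows 5, 10 → Type = E, E ✓
Unit=5: rows 7, 14 → Type = H, H ✓
Unit=3: row 8 → Type = R ✓
Unit=14: row 9 → Type = O ✓
Unit=16: row 11 → Type = E ✓
Unit=11: rows 12, 16 → Type = G, G ✓
Unit=7: row 13 → Type = K ✓
Every Unit value is associated with a single Type value, so Unit → Type holds.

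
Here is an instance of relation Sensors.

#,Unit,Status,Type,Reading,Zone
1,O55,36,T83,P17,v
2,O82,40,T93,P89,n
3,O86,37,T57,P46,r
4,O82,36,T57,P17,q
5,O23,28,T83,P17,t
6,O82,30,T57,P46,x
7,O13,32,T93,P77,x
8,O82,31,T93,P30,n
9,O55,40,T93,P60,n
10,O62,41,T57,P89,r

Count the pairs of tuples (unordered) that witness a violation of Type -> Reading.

11

Type=T83: all 2 rows agree on Reading — 0 pairs.
Type=T93: violating pairs (2,7), (2,8), (2,9), (7,8), (7,9), (8,9) — 6 pairs.
Type=T57: violating pairs (3,4), (3,10), (4,6), (4,10), (6,10) — 5 pairs.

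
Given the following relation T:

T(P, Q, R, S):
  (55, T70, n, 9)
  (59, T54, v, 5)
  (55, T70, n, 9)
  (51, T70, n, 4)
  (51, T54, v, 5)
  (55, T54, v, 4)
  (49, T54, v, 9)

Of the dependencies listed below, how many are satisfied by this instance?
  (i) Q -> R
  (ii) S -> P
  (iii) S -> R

1

(i) Q -> R: every LHS value maps to a single RHS value — holds.
(ii) S -> P: S=9: 3 rows → P takes values {55, 49} — violation; S=5: 2 rows → P takes values {59, 51} — violation; S=4: 2 rows → P takes values {51, 55} — violation — fails.
(iii) S -> R: S=9: 3 rows → R takes values {n, v} — violation; S=4: 2 rows → R takes values {n, v} — violation — fails.
1 of the 3 dependencies holds.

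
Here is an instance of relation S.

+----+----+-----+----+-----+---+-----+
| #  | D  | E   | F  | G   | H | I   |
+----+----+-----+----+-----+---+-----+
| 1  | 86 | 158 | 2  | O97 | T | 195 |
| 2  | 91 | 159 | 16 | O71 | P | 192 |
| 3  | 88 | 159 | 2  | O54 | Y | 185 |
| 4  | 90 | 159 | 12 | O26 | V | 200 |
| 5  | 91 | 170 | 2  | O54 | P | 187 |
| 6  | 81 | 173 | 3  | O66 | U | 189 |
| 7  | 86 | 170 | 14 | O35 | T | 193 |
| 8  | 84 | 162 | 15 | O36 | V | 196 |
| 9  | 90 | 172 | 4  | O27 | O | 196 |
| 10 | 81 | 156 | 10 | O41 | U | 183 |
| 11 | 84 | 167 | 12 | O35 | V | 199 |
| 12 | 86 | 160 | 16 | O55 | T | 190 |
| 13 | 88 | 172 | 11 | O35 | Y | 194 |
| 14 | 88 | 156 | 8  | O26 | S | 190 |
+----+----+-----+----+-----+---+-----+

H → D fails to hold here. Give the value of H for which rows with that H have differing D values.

H=T: rows 1, 7, 12 → D = 86, 86, 86 ✓
H=P: rows 2, 5 → D = 91, 91 ✓
H=Y: rows 3, 13 → D = 88, 88 ✓
H=V: rows 4, 8, 11 → D takes values {90, 84} — violation
H=U: rows 6, 10 → D = 81, 81 ✓
H=O: row 9 → D = 90 ✓
H=S: row 14 → D = 88 ✓
The only H value with inconsistent D is H=V.

V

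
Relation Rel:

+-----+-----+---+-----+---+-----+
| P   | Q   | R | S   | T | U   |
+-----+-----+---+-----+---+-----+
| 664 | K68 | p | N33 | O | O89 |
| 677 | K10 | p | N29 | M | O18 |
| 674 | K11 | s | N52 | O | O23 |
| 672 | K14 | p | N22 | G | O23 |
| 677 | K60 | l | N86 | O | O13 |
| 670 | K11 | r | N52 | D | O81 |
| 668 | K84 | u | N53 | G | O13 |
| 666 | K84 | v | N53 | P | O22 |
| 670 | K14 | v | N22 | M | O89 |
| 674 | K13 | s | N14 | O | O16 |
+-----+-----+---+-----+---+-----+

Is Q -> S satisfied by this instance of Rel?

Q=K68: 1 row → S = N33 ✓
Q=K10: 1 row → S = N29 ✓
Q=K11: 2 rows → S = N52, N52 ✓
Q=K14: 2 rows → S = N22, N22 ✓
Q=K60: 1 row → S = N86 ✓
Q=K84: 2 rows → S = N53, N53 ✓
Q=K13: 1 row → S = N14 ✓
Every Q value is associated with a single S value, so Q -> S holds.

Yes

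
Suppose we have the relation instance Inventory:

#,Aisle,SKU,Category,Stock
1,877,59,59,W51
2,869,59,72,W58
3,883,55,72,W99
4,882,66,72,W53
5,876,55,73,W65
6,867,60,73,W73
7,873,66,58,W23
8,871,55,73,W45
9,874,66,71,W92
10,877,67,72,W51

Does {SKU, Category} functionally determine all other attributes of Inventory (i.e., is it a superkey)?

No

Rows 5 and 8 have the same {SKU, Category} value (SKU=55, Category=73) but are distinct tuples, so {SKU, Category} does not determine every attribute — not a superkey.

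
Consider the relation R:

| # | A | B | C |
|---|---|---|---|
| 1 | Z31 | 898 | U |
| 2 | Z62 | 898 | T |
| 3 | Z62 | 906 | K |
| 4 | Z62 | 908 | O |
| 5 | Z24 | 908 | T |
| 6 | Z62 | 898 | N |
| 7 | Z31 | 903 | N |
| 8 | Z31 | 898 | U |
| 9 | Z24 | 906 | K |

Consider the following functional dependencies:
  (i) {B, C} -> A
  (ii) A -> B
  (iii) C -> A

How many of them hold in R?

(i) {B, C} -> A: (B=906, C=K): rows 3, 9 → A takes values {Z62, Z24} — violation — fails.
(ii) A -> B: A=Z31: rows 1, 7, 8 → B takes values {898, 903} — violation; A=Z62: rows 2, 3, 4, 6 → B takes values {898, 906, 908} — violation; A=Z24: rows 5, 9 → B takes values {908, 906} — violation — fails.
(iii) C -> A: C=T: rows 2, 5 → A takes values {Z62, Z24} — violation; C=K: rows 3, 9 → A takes values {Z62, Z24} — violation; C=N: rows 6, 7 → A takes values {Z62, Z31} — violation — fails.
None of the 3 dependencies hold.

0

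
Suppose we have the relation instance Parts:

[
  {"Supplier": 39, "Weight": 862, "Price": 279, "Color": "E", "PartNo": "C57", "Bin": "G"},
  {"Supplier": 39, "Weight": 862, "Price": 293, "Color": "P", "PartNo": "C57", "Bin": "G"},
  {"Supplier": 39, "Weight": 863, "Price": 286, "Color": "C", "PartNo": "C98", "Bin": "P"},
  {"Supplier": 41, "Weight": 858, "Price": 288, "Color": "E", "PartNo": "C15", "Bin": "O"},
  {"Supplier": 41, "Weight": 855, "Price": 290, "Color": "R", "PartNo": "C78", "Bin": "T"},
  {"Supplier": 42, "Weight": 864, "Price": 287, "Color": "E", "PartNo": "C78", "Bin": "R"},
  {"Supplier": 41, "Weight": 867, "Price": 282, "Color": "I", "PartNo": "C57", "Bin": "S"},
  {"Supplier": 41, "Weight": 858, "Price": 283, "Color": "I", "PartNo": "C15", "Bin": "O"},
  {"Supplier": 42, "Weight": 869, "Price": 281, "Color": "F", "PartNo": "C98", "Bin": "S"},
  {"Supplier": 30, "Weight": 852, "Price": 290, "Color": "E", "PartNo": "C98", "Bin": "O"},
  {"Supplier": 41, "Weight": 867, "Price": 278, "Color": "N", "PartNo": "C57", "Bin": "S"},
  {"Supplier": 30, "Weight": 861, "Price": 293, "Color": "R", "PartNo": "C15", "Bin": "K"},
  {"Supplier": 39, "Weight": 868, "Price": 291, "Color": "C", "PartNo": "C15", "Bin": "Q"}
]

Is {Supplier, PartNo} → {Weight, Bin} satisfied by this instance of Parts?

Yes

(Supplier=39, PartNo=C57): 2 rows → {Weight,Bin} = (862, G), (862, G) ✓
(Supplier=39, PartNo=C98): 1 row → {Weight,Bin} = (863, P) ✓
(Supplier=41, PartNo=C15): 2 rows → {Weight,Bin} = (858, O), (858, O) ✓
(Supplier=41, PartNo=C78): 1 row → {Weight,Bin} = (855, T) ✓
(Supplier=42, PartNo=C78): 1 row → {Weight,Bin} = (864, R) ✓
(Supplier=41, PartNo=C57): 2 rows → {Weight,Bin} = (867, S), (867, S) ✓
(Supplier=42, PartNo=C98): 1 row → {Weight,Bin} = (869, S) ✓
(Supplier=30, PartNo=C98): 1 row → {Weight,Bin} = (852, O) ✓
(Supplier=30, PartNo=C15): 1 row → {Weight,Bin} = (861, K) ✓
(Supplier=39, PartNo=C15): 1 row → {Weight,Bin} = (868, Q) ✓
Every {Supplier, PartNo} value is associated with a single {Weight, Bin} value, so {Supplier, PartNo} → {Weight, Bin} holds.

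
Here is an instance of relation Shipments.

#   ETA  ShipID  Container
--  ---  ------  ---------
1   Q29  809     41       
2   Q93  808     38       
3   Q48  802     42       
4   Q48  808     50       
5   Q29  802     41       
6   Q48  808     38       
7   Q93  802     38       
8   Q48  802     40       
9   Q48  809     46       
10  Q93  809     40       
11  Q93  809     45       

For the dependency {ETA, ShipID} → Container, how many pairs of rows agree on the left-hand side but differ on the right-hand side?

(ETA=Q48, ShipID=802): violating pairs (3,8) — 1 pair.
(ETA=Q48, ShipID=808): violating pairs (4,6) — 1 pair.
(ETA=Q93, ShipID=809): violating pairs (10,11) — 1 pair.

3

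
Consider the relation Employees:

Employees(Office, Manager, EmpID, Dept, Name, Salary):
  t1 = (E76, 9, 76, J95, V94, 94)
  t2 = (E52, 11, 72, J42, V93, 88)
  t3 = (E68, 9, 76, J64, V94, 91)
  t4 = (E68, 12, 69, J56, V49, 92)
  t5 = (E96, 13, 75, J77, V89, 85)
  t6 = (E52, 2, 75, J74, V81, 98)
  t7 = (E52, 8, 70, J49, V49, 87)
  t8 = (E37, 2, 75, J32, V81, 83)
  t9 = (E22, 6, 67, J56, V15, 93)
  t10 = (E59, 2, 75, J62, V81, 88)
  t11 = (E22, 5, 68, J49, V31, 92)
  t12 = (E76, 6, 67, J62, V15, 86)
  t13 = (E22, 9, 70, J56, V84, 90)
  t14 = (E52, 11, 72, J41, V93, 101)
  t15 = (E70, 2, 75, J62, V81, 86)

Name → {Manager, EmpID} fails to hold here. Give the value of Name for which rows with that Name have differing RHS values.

V49

Name=V94: rows 1, 3 → {Manager,EmpID} = (9, 76), (9, 76) ✓
Name=V93: rows 2, 14 → {Manager,EmpID} = (11, 72), (11, 72) ✓
Name=V49: rows 4, 7 → {Manager,EmpID} takes values {(12, 69), (8, 70)} — violation
Name=V89: row 5 → {Manager,EmpID} = (13, 75) ✓
Name=V81: rows 6, 8, 10, 15 → {Manager,EmpID} = (2, 75), (2, 75), (2, 75), (2, 75) ✓
Name=V15: rows 9, 12 → {Manager,EmpID} = (6, 67), (6, 67) ✓
Name=V31: row 11 → {Manager,EmpID} = (5, 68) ✓
Name=V84: row 13 → {Manager,EmpID} = (9, 70) ✓
The only Name value with inconsistent RHS is Name=V49.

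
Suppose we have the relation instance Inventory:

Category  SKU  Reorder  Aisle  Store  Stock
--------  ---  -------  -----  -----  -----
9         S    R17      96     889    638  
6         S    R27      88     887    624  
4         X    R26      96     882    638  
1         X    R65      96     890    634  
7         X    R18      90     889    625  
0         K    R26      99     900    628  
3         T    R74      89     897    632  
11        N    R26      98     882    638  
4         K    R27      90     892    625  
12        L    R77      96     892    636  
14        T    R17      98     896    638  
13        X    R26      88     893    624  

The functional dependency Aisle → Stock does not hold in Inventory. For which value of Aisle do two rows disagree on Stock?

Aisle=96: 4 rows → Stock takes values {638, 634, 636} — violation
Aisle=88: 2 rows → Stock = 624, 624 ✓
Aisle=90: 2 rows → Stock = 625, 625 ✓
Aisle=99: 1 row → Stock = 628 ✓
Aisle=89: 1 row → Stock = 632 ✓
Aisle=98: 2 rows → Stock = 638, 638 ✓
The only Aisle value with inconsistent Stock is Aisle=96.

96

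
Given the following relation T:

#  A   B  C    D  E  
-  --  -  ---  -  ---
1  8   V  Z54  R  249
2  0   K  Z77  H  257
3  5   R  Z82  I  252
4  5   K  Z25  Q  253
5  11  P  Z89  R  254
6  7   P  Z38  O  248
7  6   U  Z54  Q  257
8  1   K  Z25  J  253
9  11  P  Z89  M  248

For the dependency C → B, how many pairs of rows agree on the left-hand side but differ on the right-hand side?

C=Z54: violating pairs (1,7) — 1 pair.
C=Z25: all 2 rows agree on B — 0 pairs.
C=Z89: all 2 rows agree on B — 0 pairs.

1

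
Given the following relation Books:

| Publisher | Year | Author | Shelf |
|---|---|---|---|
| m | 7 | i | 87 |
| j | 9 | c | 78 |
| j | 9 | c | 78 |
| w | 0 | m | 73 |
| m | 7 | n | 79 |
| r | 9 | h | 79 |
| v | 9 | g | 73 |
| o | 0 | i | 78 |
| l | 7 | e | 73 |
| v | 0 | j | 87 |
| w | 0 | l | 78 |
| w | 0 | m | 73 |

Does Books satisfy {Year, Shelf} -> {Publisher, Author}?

No

(Year=7, Shelf=87): 1 row → {Publisher,Author} = (m, i) ✓
(Year=9, Shelf=78): 2 rows → {Publisher,Author} = (j, c), (j, c) ✓
(Year=0, Shelf=73): 2 rows → {Publisher,Author} = (w, m), (w, m) ✓
(Year=7, Shelf=79): 1 row → {Publisher,Author} = (m, n) ✓
(Year=9, Shelf=79): 1 row → {Publisher,Author} = (r, h) ✓
(Year=9, Shelf=73): 1 row → {Publisher,Author} = (v, g) ✓
(Year=0, Shelf=78): 2 rows → {Publisher,Author} takes values {(o, i), (w, l)} — violation
(Year=7, Shelf=73): 1 row → {Publisher,Author} = (l, e) ✓
(Year=0, Shelf=87): 1 row → {Publisher,Author} = (v, j) ✓
Two rows agree on {Year, Shelf} but differ on {Publisher, Author}, so {Year, Shelf} -> {Publisher, Author} does not hold.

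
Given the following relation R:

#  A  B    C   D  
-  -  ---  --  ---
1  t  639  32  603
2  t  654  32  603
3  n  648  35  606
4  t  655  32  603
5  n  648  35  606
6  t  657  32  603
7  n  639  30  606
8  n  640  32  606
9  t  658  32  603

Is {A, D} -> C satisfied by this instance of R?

(A=t, D=603): rows 1, 2, 4, 6, 9 → C = 32, 32, 32, 32, 32 ✓
(A=n, D=606): rows 3, 5, 7, 8 → C takes values {35, 30, 32} — violation
Two rows agree on {A, D} but differ on C, so {A, D} -> C does not hold.

No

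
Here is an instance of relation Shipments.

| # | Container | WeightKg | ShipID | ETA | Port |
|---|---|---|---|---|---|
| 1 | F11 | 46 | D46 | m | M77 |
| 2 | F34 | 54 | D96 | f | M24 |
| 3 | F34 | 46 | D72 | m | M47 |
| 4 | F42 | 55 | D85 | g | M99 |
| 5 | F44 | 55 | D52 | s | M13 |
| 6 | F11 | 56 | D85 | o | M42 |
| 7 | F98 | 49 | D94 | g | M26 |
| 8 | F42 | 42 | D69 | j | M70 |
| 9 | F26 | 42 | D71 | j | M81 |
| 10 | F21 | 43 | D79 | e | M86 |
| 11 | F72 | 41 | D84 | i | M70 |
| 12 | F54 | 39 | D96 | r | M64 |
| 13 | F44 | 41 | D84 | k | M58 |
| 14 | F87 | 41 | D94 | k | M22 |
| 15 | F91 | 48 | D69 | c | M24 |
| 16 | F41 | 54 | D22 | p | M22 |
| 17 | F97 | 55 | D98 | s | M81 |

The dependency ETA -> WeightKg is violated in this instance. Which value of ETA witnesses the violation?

g

ETA=m: rows 1, 3 → WeightKg = 46, 46 ✓
ETA=f: row 2 → WeightKg = 54 ✓
ETA=g: rows 4, 7 → WeightKg takes values {55, 49} — violation
ETA=s: rows 5, 17 → WeightKg = 55, 55 ✓
ETA=o: row 6 → WeightKg = 56 ✓
ETA=j: rows 8, 9 → WeightKg = 42, 42 ✓
ETA=e: row 10 → WeightKg = 43 ✓
ETA=i: row 11 → WeightKg = 41 ✓
ETA=r: row 12 → WeightKg = 39 ✓
ETA=k: rows 13, 14 → WeightKg = 41, 41 ✓
ETA=c: row 15 → WeightKg = 48 ✓
ETA=p: row 16 → WeightKg = 54 ✓
The only ETA value with inconsistent WeightKg is ETA=g.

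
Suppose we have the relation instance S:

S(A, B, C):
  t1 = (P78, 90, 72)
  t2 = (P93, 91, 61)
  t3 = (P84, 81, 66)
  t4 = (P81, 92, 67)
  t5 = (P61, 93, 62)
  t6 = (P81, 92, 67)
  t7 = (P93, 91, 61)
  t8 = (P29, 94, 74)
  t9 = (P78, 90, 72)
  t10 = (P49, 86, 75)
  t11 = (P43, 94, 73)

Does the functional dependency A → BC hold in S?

A=P78: rows 1, 9 → {B,C} = (90, 72), (90, 72) ✓
A=P93: rows 2, 7 → {B,C} = (91, 61), (91, 61) ✓
A=P84: row 3 → {B,C} = (81, 66) ✓
A=P81: rows 4, 6 → {B,C} = (92, 67), (92, 67) ✓
A=P61: row 5 → {B,C} = (93, 62) ✓
A=P29: row 8 → {B,C} = (94, 74) ✓
A=P49: row 10 → {B,C} = (86, 75) ✓
A=P43: row 11 → {B,C} = (94, 73) ✓
Every A value is associated with a single BC value, so A → BC holds.

Yes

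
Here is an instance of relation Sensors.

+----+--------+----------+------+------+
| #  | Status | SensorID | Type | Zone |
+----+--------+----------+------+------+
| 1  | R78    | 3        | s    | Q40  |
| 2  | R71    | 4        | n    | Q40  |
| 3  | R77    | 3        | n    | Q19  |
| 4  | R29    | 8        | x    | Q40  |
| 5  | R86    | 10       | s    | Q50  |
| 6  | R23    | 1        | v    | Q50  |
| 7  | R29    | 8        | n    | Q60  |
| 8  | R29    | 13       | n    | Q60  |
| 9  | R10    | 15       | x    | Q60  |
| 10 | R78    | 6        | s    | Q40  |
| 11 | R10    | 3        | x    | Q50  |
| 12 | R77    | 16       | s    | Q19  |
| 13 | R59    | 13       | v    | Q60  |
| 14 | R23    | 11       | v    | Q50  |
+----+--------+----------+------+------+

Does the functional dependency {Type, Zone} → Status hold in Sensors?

Yes

(Type=s, Zone=Q40): rows 1, 10 → Status = R78, R78 ✓
(Type=n, Zone=Q40): row 2 → Status = R71 ✓
(Type=n, Zone=Q19): row 3 → Status = R77 ✓
(Type=x, Zone=Q40): row 4 → Status = R29 ✓
(Type=s, Zone=Q50): row 5 → Status = R86 ✓
(Type=v, Zone=Q50): rows 6, 14 → Status = R23, R23 ✓
(Type=n, Zone=Q60): rows 7, 8 → Status = R29, R29 ✓
(Type=x, Zone=Q60): row 9 → Status = R10 ✓
(Type=x, Zone=Q50): row 11 → Status = R10 ✓
(Type=s, Zone=Q19): row 12 → Status = R77 ✓
(Type=v, Zone=Q60): row 13 → Status = R59 ✓
Every {Type, Zone} value is associated with a single Status value, so {Type, Zone} → Status holds.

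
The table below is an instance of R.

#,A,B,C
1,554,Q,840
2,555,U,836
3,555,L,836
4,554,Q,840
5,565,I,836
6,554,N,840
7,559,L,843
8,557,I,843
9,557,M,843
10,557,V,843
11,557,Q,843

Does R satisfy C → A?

C=840: rows 1, 4, 6 → A = 554, 554, 554 ✓
C=836: rows 2, 3, 5 → A takes values {555, 565} — violation
C=843: rows 7, 8, 9, 10, 11 → A takes values {559, 557} — violation
Two rows agree on C but differ on A, so C → A does not hold.

No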